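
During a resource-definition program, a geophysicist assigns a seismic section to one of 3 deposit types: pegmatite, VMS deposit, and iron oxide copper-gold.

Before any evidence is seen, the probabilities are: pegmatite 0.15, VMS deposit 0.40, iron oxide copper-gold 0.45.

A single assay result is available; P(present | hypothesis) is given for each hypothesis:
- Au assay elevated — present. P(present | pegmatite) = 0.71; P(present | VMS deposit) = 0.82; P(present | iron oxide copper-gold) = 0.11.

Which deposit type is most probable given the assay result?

VMS deposit

Multiply each prior by the likelihood of the assay result:
  pegmatite: 0.15 × 0.71 = 0.1065
  VMS deposit: 0.40 × 0.82 = 0.328
  iron oxide copper-gold: 0.45 × 0.11 = 0.0495
The unnormalized weights sum to 0.484.
P(pegmatite | evidence) ≈ 0.1065 / 0.484 ≈ 0.220
P(VMS deposit | evidence) ≈ 0.328 / 0.484 ≈ 0.678
P(iron oxide copper-gold | evidence) ≈ 0.0495 / 0.484 ≈ 0.102
The largest is 0.678, so VMS deposit is most probable.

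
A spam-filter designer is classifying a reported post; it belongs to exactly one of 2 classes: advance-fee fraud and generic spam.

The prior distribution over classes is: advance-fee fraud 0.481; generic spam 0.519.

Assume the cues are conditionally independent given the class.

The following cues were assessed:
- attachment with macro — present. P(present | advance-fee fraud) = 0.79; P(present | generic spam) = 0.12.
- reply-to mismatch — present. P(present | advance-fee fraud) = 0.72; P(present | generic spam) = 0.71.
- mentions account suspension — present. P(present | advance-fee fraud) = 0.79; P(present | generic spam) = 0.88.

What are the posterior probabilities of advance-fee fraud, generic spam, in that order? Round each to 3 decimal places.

0.847, 0.153

By Bayes' rule with conditional independence, the unnormalized weight for each hypothesis is prior × ∏ likelihoods:
  advance-fee fraud: 0.481 × 0.79 × 0.72 × 0.79 = 0.21614
  generic spam: 0.519 × 0.12 × 0.71 × 0.88 = 0.038913
Normalizing constant Z = 0.21614 + 0.038913 = 0.25505.
P(advance-fee fraud | evidence) = 0.21614 / 0.25505 ≈ 0.847
P(generic spam | evidence) = 0.038913 / 0.25505 ≈ 0.153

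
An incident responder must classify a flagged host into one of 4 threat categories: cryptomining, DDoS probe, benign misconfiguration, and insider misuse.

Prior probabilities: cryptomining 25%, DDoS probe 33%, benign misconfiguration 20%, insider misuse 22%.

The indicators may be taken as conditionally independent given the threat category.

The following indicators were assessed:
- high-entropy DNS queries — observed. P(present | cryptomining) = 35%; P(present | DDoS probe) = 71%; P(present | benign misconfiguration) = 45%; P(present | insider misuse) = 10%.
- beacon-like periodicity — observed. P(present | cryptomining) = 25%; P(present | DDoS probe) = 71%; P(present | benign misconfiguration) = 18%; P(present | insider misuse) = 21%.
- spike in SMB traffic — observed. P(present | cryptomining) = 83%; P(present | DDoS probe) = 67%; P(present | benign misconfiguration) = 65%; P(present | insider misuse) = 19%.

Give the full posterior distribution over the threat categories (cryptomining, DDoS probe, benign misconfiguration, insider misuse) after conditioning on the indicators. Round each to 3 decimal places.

0.129, 0.790, 0.075, 0.006

Multiply each prior by the joint likelihood of the indicator pattern:
  cryptomining: 0.25 × 0.35 × 0.25 × 0.83 = 0.018156
  DDoS probe: 0.33 × 0.71 × 0.71 × 0.67 = 0.11146
  benign misconfiguration: 0.20 × 0.45 × 0.18 × 0.65 = 0.01053
  insider misuse: 0.22 × 0.10 × 0.21 × 0.19 = 0.0008778
Marginal likelihood of the evidence = 0.14102.
P(cryptomining | evidence) = 0.018156 / 0.14102 ≈ 0.129
P(DDoS probe | evidence) = 0.11146 / 0.14102 ≈ 0.790
P(benign misconfiguration | evidence) = 0.01053 / 0.14102 ≈ 0.075
P(insider misuse | evidence) = 0.0008778 / 0.14102 ≈ 0.006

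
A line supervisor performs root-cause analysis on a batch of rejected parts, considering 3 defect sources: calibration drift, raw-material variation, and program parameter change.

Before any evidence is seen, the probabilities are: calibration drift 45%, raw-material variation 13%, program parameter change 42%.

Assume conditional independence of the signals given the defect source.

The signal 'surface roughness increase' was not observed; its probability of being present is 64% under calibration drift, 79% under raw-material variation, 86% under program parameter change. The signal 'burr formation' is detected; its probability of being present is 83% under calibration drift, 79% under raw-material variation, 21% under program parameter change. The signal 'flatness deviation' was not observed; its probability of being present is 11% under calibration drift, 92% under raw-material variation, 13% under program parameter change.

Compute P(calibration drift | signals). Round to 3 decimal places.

Multiply each prior by the joint likelihood of the signal pattern (using 1 − P(present | H) for each absent signal):
  calibration drift: 0.45 × (1 − 0.64) × 0.83 × (1 − 0.11) = 0.11967
  raw-material variation: 0.13 × (1 − 0.79) × 0.79 × (1 − 0.92) = 0.0017254
  program parameter change: 0.42 × (1 − 0.86) × 0.21 × (1 − 0.13) = 0.010743
Normalizing constant Z = 0.11967 + 0.0017254 + 0.010743 = 0.13214.
P(calibration drift | evidence) = 0.11967 / 0.13214 ≈ 0.906.

0.906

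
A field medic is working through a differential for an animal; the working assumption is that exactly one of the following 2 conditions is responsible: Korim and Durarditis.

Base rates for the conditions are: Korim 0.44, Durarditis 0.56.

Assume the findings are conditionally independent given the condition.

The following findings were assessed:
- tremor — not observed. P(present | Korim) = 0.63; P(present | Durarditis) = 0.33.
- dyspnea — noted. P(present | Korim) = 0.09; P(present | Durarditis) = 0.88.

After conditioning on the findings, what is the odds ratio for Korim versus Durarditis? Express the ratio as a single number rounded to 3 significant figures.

Unnormalized posterior weight (prior times the finding likelihoods) for each of the two hypotheses (using 1 − P(present | H) for each absent finding):
  Korim: 0.44 × (1 − 0.63) × 0.09 = 0.014652
  Durarditis: 0.56 × (1 − 0.33) × 0.88 = 0.33018
Odds(Korim : Durarditis) = 0.014652 / 0.33018 ≈ 0.0444.

0.0444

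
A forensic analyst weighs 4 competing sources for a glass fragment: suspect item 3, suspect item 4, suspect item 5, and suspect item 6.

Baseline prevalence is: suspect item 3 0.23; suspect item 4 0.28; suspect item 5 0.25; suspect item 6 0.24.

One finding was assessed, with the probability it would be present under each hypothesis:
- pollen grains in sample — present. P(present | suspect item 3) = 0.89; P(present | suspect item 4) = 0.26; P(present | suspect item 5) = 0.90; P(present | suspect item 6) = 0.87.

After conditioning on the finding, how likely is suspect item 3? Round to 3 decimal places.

0.288

Multiply each prior by the likelihood of the finding:
  suspect item 3: 0.23 × 0.89 = 0.2047
  suspect item 4: 0.28 × 0.26 = 0.0728
  suspect item 5: 0.25 × 0.90 = 0.225
  suspect item 6: 0.24 × 0.87 = 0.2088
Normalizing constant Z = 0.2047 + 0.0728 + 0.225 + 0.2088 = 0.7113.
P(suspect item 3 | evidence) = 0.2047 / 0.7113 ≈ 0.288.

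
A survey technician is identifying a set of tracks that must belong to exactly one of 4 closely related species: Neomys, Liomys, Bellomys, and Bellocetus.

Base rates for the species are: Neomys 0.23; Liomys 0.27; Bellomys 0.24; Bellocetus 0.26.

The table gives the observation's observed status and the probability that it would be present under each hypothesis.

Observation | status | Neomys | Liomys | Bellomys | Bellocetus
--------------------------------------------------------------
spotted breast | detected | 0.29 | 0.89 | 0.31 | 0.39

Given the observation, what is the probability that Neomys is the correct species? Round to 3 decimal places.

0.138

Multiply each prior by the likelihood of the observation:
  Neomys: 0.23 × 0.29 = 0.0667
  Liomys: 0.27 × 0.89 = 0.2403
  Bellomys: 0.24 × 0.31 = 0.0744
  Bellocetus: 0.26 × 0.39 = 0.1014
The unnormalized weights sum to 0.4828.
P(Neomys | evidence) = 0.0667 / 0.4828 ≈ 0.138.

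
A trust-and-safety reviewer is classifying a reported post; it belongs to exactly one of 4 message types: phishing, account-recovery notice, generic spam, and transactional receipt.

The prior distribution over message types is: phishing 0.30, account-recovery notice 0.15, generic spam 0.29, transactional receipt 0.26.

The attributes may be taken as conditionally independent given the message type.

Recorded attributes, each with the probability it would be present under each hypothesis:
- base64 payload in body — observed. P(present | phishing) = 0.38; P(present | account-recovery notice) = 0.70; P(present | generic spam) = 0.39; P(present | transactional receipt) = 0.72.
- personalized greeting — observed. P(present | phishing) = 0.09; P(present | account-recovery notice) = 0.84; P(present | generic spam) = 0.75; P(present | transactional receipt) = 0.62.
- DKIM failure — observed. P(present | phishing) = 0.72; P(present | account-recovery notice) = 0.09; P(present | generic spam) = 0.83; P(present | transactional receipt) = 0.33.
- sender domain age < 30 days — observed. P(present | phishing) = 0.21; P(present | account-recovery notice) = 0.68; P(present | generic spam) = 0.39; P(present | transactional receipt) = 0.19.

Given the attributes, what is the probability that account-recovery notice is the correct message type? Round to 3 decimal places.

By Bayes' rule with conditional independence, the unnormalized weight for each hypothesis is prior × ∏ likelihoods:
  phishing: 0.30 × 0.38 × 0.09 × 0.72 × 0.21 = 0.0015513
  account-recovery notice: 0.15 × 0.70 × 0.84 × 0.09 × 0.68 = 0.0053978
  generic spam: 0.29 × 0.39 × 0.75 × 0.83 × 0.39 = 0.027458
  transactional receipt: 0.26 × 0.72 × 0.62 × 0.33 × 0.19 = 0.0072772
The unnormalized weights sum to 0.041684.
P(account-recovery notice | evidence) = 0.0053978 / 0.041684 ≈ 0.129.

0.129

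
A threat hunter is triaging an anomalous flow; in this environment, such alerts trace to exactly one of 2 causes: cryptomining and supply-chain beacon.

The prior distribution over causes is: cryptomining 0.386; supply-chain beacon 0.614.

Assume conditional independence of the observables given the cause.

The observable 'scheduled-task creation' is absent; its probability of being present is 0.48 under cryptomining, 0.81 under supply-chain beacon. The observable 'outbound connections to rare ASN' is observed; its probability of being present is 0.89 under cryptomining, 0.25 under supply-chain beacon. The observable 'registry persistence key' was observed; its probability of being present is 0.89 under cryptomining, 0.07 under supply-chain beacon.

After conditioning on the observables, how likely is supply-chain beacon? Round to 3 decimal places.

By Bayes' rule with conditional independence, the unnormalized weight for each hypothesis is prior × ∏ likelihoods (using 1 − P(present | H) for each absent observable):
  cryptomining: 0.386 × (1 − 0.48) × 0.89 × 0.89 = 0.15899
  supply-chain beacon: 0.614 × (1 − 0.81) × 0.25 × 0.07 = 0.0020415
Normalizing constant Z = 0.15899 + 0.0020415 = 0.16103.
P(supply-chain beacon | evidence) = 0.0020415 / 0.16103 ≈ 0.013.

0.013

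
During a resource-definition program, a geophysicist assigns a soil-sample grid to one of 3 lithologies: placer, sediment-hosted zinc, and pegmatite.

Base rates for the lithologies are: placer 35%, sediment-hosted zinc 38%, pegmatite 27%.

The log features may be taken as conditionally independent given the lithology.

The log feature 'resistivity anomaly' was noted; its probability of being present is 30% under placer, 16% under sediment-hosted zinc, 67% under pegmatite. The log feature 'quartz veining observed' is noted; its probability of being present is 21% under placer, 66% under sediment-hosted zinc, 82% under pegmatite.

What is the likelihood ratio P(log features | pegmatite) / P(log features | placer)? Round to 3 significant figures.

8.72

Take the product of per-log feature likelihoods under each hypothesis, then divide.
  pegmatite: 0.67 × 0.82 = 0.5494
  placer: 0.30 × 0.21 = 0.063
Bayes factor = 0.5494 / 0.063 ≈ 8.72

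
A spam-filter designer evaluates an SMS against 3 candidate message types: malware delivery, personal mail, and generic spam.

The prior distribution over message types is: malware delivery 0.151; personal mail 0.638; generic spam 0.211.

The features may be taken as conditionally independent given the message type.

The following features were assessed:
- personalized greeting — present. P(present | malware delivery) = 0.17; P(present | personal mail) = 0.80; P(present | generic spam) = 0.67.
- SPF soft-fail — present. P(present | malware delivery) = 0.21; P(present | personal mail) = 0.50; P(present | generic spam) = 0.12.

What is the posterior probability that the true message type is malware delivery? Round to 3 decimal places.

0.019

Multiply each prior by the joint likelihood of the feature pattern:
  malware delivery: 0.151 × 0.17 × 0.21 = 0.0053907
  personal mail: 0.638 × 0.80 × 0.50 = 0.2552
  generic spam: 0.211 × 0.67 × 0.12 = 0.016964
The unnormalized weights sum to 0.27756.
P(malware delivery | evidence) = 0.0053907 / 0.27756 ≈ 0.019.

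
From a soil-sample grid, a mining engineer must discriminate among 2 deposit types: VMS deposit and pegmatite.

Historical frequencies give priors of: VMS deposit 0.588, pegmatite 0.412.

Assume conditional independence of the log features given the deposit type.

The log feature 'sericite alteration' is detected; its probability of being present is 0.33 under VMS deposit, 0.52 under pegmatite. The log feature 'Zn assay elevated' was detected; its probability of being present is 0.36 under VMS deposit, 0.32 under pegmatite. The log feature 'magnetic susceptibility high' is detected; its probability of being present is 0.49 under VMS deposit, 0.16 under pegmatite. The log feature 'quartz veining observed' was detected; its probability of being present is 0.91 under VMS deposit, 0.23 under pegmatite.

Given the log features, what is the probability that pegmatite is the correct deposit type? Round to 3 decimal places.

Multiply each prior by the joint likelihood of the log feature pattern:
  VMS deposit: 0.588 × 0.33 × 0.36 × 0.49 × 0.91 = 0.031148
  pegmatite: 0.412 × 0.52 × 0.32 × 0.16 × 0.23 = 0.0025229
Marginal likelihood of the evidence = 0.033671.
P(pegmatite | evidence) = 0.0025229 / 0.033671 ≈ 0.075.

0.075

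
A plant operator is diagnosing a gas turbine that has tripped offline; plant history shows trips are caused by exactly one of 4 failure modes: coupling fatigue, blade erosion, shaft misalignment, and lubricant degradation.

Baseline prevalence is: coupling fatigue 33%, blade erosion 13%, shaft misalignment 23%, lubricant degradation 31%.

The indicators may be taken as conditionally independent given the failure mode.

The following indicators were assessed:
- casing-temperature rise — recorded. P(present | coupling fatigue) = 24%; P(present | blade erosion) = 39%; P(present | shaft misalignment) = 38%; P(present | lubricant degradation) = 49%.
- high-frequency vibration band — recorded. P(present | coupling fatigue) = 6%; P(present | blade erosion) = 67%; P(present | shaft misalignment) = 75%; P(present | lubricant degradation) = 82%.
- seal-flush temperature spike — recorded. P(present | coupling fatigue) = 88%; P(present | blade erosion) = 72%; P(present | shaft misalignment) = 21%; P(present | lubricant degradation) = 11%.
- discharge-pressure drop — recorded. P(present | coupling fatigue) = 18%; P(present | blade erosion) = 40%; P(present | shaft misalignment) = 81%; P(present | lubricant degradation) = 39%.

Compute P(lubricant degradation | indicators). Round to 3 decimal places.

By Bayes' rule with conditional independence, the unnormalized weight for each hypothesis is prior × ∏ likelihoods:
  coupling fatigue: 0.33 × 0.24 × 0.06 × 0.88 × 0.18 = 0.00075272
  blade erosion: 0.13 × 0.39 × 0.67 × 0.72 × 0.40 = 0.0097831
  shaft misalignment: 0.23 × 0.38 × 0.75 × 0.21 × 0.81 = 0.01115
  lubricant degradation: 0.31 × 0.49 × 0.82 × 0.11 × 0.39 = 0.0053435
The unnormalized weights sum to 0.027029.
P(lubricant degradation | evidence) = 0.0053435 / 0.027029 ≈ 0.198.

0.198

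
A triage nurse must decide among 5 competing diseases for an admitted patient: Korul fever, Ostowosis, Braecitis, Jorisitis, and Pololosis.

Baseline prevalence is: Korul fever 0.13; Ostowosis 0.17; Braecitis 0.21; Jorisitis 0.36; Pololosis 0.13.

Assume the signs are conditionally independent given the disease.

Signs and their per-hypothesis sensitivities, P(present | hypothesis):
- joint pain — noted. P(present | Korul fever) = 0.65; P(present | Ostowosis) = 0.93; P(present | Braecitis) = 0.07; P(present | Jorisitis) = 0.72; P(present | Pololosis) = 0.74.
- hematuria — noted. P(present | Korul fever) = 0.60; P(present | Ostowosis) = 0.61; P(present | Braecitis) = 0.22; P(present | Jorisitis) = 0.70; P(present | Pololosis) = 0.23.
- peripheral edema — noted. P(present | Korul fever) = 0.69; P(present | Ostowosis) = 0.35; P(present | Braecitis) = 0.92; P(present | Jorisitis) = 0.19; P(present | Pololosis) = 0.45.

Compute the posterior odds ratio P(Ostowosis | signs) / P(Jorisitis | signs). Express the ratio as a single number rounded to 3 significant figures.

0.979

Unnormalized posterior weight (prior times the sign likelihoods) for each of the two hypotheses:
  Ostowosis: 0.17 × 0.93 × 0.61 × 0.35 = 0.033754
  Jorisitis: 0.36 × 0.72 × 0.70 × 0.19 = 0.034474
Posterior odds = 0.033754 / 0.034474 ≈ 0.979.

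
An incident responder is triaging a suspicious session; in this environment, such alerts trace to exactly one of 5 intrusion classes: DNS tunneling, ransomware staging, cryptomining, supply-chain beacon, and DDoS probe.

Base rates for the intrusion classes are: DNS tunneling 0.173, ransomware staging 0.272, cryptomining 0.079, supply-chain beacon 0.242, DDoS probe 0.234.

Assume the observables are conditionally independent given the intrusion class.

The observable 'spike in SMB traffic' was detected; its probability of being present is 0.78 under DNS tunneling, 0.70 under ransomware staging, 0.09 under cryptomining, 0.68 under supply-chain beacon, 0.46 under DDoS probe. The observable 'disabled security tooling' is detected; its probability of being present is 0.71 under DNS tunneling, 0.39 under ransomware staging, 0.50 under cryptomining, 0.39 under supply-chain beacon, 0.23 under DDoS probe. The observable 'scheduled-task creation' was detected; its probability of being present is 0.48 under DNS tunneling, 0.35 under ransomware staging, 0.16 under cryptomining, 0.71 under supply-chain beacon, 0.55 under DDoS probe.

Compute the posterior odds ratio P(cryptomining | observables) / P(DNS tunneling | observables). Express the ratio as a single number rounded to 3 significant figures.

Posterior odds equal prior odds times the likelihood ratio; only the two competing hypotheses matter.
  cryptomining: 0.079 × 0.09 × 0.50 × 0.16 = 0.0005688
  DNS tunneling: 0.173 × 0.78 × 0.71 × 0.48 = 0.045988
Posterior odds = 0.0005688 / 0.045988 ≈ 0.0124.

0.0124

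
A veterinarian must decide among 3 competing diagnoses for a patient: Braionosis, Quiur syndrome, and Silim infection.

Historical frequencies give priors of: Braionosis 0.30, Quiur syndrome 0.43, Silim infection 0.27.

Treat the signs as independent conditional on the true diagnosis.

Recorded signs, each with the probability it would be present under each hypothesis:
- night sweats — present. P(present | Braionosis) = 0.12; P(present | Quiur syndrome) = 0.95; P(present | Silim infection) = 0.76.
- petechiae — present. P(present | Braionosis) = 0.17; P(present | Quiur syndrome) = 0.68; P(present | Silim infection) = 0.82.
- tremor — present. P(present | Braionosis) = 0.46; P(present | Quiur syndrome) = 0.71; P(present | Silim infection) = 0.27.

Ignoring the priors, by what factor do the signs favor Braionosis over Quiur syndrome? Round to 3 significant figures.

0.0205

Take the product of per-sign likelihoods under each hypothesis, then divide.
  Braionosis: 0.12 × 0.17 × 0.46 = 0.009384
  Quiur syndrome: 0.95 × 0.68 × 0.71 = 0.45866
Bayes factor = 0.009384 / 0.45866 ≈ 0.0205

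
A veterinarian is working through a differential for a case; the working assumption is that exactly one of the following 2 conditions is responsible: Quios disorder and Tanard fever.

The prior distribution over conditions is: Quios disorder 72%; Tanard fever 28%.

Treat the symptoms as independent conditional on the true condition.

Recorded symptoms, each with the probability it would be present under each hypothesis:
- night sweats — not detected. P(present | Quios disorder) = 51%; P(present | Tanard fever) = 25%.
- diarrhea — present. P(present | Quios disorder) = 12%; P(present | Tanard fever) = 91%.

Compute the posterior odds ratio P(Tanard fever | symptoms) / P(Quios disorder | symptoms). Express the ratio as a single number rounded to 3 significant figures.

4.51

The normalizing constant cancels in an odds ratio, so compute prior × likelihood for the two hypotheses only (using 1 − P(present | H) for each absent symptom):
  Tanard fever: 0.28 × (1 − 0.25) × 0.91 = 0.1911
  Quios disorder: 0.72 × (1 − 0.51) × 0.12 = 0.042336
Posterior odds = 0.1911 / 0.042336 ≈ 4.51.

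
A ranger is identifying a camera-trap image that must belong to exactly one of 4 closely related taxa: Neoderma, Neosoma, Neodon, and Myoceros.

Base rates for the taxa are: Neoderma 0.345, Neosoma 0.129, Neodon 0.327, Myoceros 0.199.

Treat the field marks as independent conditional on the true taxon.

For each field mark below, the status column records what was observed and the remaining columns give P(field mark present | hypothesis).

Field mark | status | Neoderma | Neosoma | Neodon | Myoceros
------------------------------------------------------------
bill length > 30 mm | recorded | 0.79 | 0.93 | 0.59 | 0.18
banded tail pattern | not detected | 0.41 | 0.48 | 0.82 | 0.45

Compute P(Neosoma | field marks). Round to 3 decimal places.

By Bayes' rule with conditional independence, the unnormalized weight for each hypothesis is prior × ∏ likelihoods (using 1 − P(present | H) for each absent field mark):
  Neoderma: 0.345 × 0.79 × (1 − 0.41) = 0.1608
  Neosoma: 0.129 × 0.93 × (1 − 0.48) = 0.062384
  Neodon: 0.327 × 0.59 × (1 − 0.82) = 0.034727
  Myoceros: 0.199 × 0.18 × (1 − 0.45) = 0.019701
Normalizing constant Z = 0.1608 + 0.062384 + 0.034727 + 0.019701 = 0.27762.
P(Neosoma | evidence) = 0.062384 / 0.27762 ≈ 0.225.

0.225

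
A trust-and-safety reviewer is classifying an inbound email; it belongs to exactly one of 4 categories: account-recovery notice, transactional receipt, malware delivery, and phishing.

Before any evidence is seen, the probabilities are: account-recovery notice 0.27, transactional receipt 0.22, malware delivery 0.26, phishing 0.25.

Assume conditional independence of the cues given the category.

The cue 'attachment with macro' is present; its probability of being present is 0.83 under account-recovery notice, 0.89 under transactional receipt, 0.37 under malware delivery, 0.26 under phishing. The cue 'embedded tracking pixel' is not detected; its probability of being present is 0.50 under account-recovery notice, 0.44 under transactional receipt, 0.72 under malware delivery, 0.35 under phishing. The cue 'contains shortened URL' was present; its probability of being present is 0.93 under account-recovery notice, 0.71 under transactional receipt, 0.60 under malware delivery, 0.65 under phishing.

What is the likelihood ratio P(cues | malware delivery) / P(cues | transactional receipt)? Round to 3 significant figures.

0.176

Take the product of per-cue likelihoods under each hypothesis (using 1 − P(present | H) for each absent cue), then divide.
  malware delivery: 0.37 × (1 − 0.72) × 0.60 = 0.06216
  transactional receipt: 0.89 × (1 − 0.44) × 0.71 = 0.35386
Bayes factor = 0.06216 / 0.35386 ≈ 0.176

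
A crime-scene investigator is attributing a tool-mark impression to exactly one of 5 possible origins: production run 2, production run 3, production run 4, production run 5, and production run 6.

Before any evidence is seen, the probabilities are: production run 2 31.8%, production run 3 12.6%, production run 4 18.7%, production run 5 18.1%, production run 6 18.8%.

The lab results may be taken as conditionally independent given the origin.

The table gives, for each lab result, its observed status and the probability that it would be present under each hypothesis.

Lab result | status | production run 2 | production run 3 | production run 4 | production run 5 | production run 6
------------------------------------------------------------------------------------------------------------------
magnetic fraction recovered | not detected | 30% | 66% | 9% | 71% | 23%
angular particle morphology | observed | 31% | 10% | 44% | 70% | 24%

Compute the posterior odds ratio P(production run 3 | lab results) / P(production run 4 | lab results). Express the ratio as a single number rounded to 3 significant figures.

Posterior odds equal prior odds times the likelihood ratio; only the two competing hypotheses matter (using 1 − P(present | H) for each absent lab result).
  production run 3: 0.126 × (1 − 0.66) × 0.10 = 0.004284
  production run 4: 0.187 × (1 − 0.09) × 0.44 = 0.074875
Odds(production run 3 : production run 4) = 0.004284 / 0.074875 ≈ 0.0572.

0.0572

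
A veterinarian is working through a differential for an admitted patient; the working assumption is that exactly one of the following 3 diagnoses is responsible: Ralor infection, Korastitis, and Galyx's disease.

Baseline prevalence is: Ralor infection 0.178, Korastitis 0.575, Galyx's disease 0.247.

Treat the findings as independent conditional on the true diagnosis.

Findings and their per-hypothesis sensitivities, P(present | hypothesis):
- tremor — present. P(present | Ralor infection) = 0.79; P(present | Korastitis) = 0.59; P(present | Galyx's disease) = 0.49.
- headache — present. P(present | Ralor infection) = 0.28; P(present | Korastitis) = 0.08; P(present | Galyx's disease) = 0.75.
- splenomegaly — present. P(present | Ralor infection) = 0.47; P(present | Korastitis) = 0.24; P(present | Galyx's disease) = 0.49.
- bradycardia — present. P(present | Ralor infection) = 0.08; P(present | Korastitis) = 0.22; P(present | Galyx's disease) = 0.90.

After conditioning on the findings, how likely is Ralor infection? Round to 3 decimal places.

Multiply each prior by the joint likelihood of the evidence pattern:
  Ralor infection: 0.178 × 0.79 × 0.28 × 0.47 × 0.08 = 0.0014804
  Korastitis: 0.575 × 0.59 × 0.08 × 0.24 × 0.22 = 0.001433
  Galyx's disease: 0.247 × 0.49 × 0.75 × 0.49 × 0.90 = 0.040031
Marginal likelihood of the evidence = 0.042944.
P(Ralor infection | evidence) = 0.0014804 / 0.042944 ≈ 0.034.

0.034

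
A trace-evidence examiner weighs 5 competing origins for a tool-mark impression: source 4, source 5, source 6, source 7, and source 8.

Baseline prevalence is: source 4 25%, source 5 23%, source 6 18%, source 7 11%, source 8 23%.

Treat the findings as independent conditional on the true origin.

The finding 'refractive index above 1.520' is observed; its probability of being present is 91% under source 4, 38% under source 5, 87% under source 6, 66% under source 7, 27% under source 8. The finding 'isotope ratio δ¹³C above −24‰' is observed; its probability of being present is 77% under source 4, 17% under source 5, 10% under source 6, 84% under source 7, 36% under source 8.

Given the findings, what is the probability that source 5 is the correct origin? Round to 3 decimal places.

0.051

For each hypothesis, the unnormalized posterior weight is prior × product of the finding likelihoods:
  source 4: 0.25 × 0.91 × 0.77 = 0.17517
  source 5: 0.23 × 0.38 × 0.17 = 0.014858
  source 6: 0.18 × 0.87 × 0.10 = 0.01566
  source 7: 0.11 × 0.66 × 0.84 = 0.060984
  source 8: 0.23 × 0.27 × 0.36 = 0.022356
The unnormalized weights sum to 0.28903.
P(source 5 | evidence) = 0.014858 / 0.28903 ≈ 0.051.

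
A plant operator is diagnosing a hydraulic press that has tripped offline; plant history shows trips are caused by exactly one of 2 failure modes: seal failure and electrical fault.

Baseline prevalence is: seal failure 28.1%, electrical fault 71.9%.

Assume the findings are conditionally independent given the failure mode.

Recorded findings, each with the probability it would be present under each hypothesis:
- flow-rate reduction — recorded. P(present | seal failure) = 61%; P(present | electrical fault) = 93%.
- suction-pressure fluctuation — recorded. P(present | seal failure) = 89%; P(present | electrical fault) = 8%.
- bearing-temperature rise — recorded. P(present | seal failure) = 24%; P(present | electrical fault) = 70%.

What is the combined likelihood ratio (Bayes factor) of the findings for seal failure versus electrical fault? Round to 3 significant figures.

The Bayes factor is the ratio of the joint likelihoods of the evidence pattern under the two hypotheses.
  seal failure: 0.61 × 0.89 × 0.24 = 0.1303
  electrical fault: 0.93 × 0.08 × 0.70 = 0.05208
Bayes factor = 0.1303 / 0.05208 ≈ 2.50

2.50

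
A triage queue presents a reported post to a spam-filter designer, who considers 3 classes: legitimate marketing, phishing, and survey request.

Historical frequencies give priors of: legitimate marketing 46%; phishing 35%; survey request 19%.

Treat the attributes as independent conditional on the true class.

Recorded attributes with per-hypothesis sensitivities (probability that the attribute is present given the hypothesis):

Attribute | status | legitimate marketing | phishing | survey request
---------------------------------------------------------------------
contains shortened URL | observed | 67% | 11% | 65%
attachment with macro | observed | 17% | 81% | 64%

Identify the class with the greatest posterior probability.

Multiply each prior by the joint likelihood of the attribute pattern:
  legitimate marketing: 0.46 × 0.67 × 0.17 = 0.052394
  phishing: 0.35 × 0.11 × 0.81 = 0.031185
  survey request: 0.19 × 0.65 × 0.64 = 0.07904
The unnormalized weights sum to 0.16262.
P(legitimate marketing | evidence) ≈ 0.052394 / 0.16262 ≈ 0.322
P(phishing | evidence) ≈ 0.031185 / 0.16262 ≈ 0.192
P(survey request | evidence) ≈ 0.07904 / 0.16262 ≈ 0.486
The largest is 0.486, so survey request is most probable.

survey request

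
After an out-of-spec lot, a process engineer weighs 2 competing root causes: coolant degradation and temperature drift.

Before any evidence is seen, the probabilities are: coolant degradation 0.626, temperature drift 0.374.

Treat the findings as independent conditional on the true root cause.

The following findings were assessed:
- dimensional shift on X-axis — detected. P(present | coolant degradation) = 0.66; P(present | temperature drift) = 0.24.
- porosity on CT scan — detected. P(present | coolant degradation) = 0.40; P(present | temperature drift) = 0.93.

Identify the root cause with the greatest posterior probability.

coolant degradation

For each hypothesis, the unnormalized posterior weight is prior × product of the finding likelihoods:
  coolant degradation: 0.626 × 0.66 × 0.40 = 0.16526
  temperature drift: 0.374 × 0.24 × 0.93 = 0.083477
Normalizing constant Z = 0.16526 + 0.083477 = 0.24874.
P(coolant degradation | evidence) ≈ 0.16526 / 0.24874 ≈ 0.664
P(temperature drift | evidence) ≈ 0.083477 / 0.24874 ≈ 0.336
The largest is 0.664, so coolant degradation is most probable.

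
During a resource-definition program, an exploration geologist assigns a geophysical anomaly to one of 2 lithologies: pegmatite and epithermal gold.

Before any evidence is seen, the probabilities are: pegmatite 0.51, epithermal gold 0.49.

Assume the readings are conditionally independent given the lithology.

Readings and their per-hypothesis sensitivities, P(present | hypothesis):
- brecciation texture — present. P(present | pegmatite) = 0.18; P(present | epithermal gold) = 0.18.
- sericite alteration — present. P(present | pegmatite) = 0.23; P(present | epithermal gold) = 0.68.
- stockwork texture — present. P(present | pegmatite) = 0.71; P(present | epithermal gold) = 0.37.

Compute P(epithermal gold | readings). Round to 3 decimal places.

0.597

Multiply each prior by the joint likelihood of the reading pattern:
  pegmatite: 0.51 × 0.18 × 0.23 × 0.71 = 0.014991
  epithermal gold: 0.49 × 0.18 × 0.68 × 0.37 = 0.022191
The unnormalized weights sum to 0.037182.
P(epithermal gold | evidence) = 0.022191 / 0.037182 ≈ 0.597.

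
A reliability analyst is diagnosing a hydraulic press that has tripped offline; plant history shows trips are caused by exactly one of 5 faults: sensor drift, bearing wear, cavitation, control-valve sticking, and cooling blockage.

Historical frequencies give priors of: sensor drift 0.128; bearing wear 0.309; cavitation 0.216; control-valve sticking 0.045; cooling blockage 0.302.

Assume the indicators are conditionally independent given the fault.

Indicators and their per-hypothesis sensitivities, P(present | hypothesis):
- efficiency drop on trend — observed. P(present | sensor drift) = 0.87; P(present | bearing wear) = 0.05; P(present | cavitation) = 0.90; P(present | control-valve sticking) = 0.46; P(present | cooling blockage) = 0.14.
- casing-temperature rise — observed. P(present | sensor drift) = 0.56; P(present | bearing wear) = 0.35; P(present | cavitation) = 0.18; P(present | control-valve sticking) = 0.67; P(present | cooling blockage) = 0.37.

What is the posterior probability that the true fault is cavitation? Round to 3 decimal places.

0.265

By Bayes' rule with conditional independence, the unnormalized weight for each hypothesis is prior × ∏ likelihoods:
  sensor drift: 0.128 × 0.87 × 0.56 = 0.062362
  bearing wear: 0.309 × 0.05 × 0.35 = 0.0054075
  cavitation: 0.216 × 0.90 × 0.18 = 0.034992
  control-valve sticking: 0.045 × 0.46 × 0.67 = 0.013869
  cooling blockage: 0.302 × 0.14 × 0.37 = 0.015644
The unnormalized weights sum to 0.13227.
P(cavitation | evidence) = 0.034992 / 0.13227 ≈ 0.265.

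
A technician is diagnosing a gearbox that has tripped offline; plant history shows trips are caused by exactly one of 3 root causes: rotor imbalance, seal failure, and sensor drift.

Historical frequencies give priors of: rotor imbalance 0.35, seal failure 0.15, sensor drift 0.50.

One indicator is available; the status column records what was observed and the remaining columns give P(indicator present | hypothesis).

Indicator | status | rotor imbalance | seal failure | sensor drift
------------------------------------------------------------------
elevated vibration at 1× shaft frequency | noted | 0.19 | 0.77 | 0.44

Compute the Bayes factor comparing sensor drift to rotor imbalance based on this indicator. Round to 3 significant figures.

2.32

The Bayes factor is the ratio of the two likelihoods.
  sensor drift: 0.44
  rotor imbalance: 0.19
Bayes factor = 0.44 / 0.19 ≈ 2.32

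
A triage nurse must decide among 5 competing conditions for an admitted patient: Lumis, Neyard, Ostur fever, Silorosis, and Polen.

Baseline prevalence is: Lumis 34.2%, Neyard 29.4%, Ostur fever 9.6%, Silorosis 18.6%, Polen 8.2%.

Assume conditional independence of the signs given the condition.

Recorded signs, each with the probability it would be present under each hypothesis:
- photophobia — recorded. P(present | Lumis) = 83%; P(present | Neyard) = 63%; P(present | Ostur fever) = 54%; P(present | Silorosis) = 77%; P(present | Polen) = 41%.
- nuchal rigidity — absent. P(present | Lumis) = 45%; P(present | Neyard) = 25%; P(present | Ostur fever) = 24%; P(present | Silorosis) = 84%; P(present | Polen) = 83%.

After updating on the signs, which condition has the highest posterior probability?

Multiply each prior by the joint likelihood of the sign pattern (using 1 − P(present | H) for each absent sign):
  Lumis: 0.342 × 0.83 × (1 − 0.45) = 0.15612
  Neyard: 0.294 × 0.63 × (1 − 0.25) = 0.13892
  Ostur fever: 0.096 × 0.54 × (1 − 0.24) = 0.039398
  Silorosis: 0.186 × 0.77 × (1 − 0.84) = 0.022915
  Polen: 0.082 × 0.41 × (1 − 0.83) = 0.0057154
Marginal likelihood of the evidence = 0.36307.
P(Lumis | evidence) ≈ 0.15612 / 0.36307 ≈ 0.430
P(Neyard | evidence) ≈ 0.13892 / 0.36307 ≈ 0.383
P(Ostur fever | evidence) ≈ 0.039398 / 0.36307 ≈ 0.109
P(Silorosis | evidence) ≈ 0.022915 / 0.36307 ≈ 0.063
P(Polen | evidence) ≈ 0.0057154 / 0.36307 ≈ 0.016
The largest is 0.430, so Lumis is most probable.

Lumis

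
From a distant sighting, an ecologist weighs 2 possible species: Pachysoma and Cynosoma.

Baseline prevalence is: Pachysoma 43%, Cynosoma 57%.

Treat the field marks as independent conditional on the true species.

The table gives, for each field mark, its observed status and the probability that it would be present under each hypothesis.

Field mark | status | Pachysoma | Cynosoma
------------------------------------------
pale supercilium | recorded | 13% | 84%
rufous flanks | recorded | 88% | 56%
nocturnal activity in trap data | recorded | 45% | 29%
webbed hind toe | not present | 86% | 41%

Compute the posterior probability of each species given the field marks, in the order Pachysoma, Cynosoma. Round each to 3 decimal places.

By Bayes' rule with conditional independence, the unnormalized weight for each hypothesis is prior × ∏ likelihoods (using 1 − P(present | H) for each absent field mark):
  Pachysoma: 0.43 × 0.13 × 0.88 × 0.45 × (1 − 0.86) = 0.0030991
  Cynosoma: 0.57 × 0.84 × 0.56 × 0.29 × (1 − 0.41) = 0.045877
Marginal likelihood of the evidence = 0.048976.
P(Pachysoma | evidence) = 0.0030991 / 0.048976 ≈ 0.063
P(Cynosoma | evidence) = 0.045877 / 0.048976 ≈ 0.937

0.063, 0.937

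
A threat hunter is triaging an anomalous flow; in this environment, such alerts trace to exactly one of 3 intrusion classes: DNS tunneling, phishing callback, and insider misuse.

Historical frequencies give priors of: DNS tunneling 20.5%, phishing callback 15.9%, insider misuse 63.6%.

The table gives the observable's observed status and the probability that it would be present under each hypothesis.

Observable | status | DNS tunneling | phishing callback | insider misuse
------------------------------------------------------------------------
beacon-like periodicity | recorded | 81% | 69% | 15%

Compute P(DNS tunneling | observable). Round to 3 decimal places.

By Bayes' rule, the unnormalized weight for each hypothesis is prior × likelihood:
  DNS tunneling: 0.205 × 0.81 = 0.16605
  phishing callback: 0.159 × 0.69 = 0.10971
  insider misuse: 0.636 × 0.15 = 0.0954
The unnormalized weights sum to 0.37116.
P(DNS tunneling | evidence) = 0.16605 / 0.37116 ≈ 0.447.

0.447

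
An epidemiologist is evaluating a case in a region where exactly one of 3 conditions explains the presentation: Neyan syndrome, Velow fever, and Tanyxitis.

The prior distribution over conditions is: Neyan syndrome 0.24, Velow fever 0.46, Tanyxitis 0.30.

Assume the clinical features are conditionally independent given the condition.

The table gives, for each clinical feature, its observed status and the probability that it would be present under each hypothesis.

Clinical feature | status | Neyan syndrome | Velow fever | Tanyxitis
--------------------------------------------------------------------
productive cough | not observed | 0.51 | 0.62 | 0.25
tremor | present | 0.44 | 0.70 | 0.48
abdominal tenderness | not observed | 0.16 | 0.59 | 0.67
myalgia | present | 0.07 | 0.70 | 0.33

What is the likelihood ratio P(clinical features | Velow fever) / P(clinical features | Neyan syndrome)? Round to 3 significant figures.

Take the product of per-clinical feature likelihoods under each hypothesis (using 1 − P(present | H) for each absent clinical feature), then divide.
  Velow fever: (1 − 0.62) × 0.70 × (1 − 0.59) × 0.70 = 0.076342
  Neyan syndrome: (1 − 0.51) × 0.44 × (1 − 0.16) × 0.07 = 0.012677
Bayes factor = 0.076342 / 0.012677 ≈ 6.02

6.02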